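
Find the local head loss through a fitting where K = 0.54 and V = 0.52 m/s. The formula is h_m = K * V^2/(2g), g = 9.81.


Minor loss formula: h_m = K * V^2/(2g).
V^2 = 0.52^2 = 0.2704.
V^2/(2g) = 0.2704 / 19.62 = 0.0138 m.
h_m = 0.54 * 0.0138 = 0.0074 m.

0.0074


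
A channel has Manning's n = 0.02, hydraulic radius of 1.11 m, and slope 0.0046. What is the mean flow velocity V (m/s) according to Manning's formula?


Manning's equation gives V = (1/n) * R^(2/3) * S^(1/2).
First, compute R^(2/3) = 1.11^(2/3) = 1.0721.
Next, S^(1/2) = 0.0046^(1/2) = 0.067823.
Then 1/n = 1/0.02 = 50.0.
V = 50.0 * 1.0721 * 0.067823 = 3.6355 m/s.

3.6355


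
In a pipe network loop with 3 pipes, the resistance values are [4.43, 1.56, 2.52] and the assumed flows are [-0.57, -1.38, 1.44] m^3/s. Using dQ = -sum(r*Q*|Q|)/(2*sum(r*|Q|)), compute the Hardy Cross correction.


Numerator terms (r*Q*|Q|): 4.43*-0.57*|-0.57| = -1.4393; 1.56*-1.38*|-1.38| = -2.9709; 2.52*1.44*|1.44| = 5.2255.
Sum of numerator = 0.8153.
Denominator terms (r*|Q|): 4.43*|-0.57| = 2.5251; 1.56*|-1.38| = 2.1528; 2.52*|1.44| = 3.6288.
2 * sum of denominator = 2 * 8.3067 = 16.6134.
dQ = -0.8153 / 16.6134 = -0.0491 m^3/s.

-0.0491


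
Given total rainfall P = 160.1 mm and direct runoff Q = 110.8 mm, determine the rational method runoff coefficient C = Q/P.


The runoff coefficient C = runoff depth / rainfall depth.
C = 110.8 / 160.1
  = 0.6921.

0.6921


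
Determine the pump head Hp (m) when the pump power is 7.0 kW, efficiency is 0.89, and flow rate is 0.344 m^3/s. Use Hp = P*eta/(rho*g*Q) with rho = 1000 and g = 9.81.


Pump head formula: Hp = P * eta / (rho * g * Q).
Numerator: P * eta = 7.0 * 1000 * 0.89 = 6230.0 W.
Denominator: rho * g * Q = 1000 * 9.81 * 0.344 = 3374.64.
Hp = 6230.0 / 3374.64 = 1.85 m.

1.85


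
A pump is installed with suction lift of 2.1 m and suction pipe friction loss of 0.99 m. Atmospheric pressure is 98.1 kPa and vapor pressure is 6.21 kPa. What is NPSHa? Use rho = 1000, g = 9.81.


NPSHa = p_atm/(rho*g) - z_s - hf_s - p_vap/(rho*g).
p_atm/(rho*g) = 98.1*1000 / (1000*9.81) = 10.0 m.
p_vap/(rho*g) = 6.21*1000 / (1000*9.81) = 0.633 m.
NPSHa = 10.0 - 2.1 - 0.99 - 0.633
      = 6.28 m.

6.28


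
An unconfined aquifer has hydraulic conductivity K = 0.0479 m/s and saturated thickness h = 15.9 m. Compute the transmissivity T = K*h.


Transmissivity is defined as T = K * h.
T = 0.0479 * 15.9
  = 0.7616 m^2/s.

0.7616


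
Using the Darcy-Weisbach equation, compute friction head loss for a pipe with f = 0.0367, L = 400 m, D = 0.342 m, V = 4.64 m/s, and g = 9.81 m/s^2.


Darcy-Weisbach equation: h_f = f * (L/D) * V^2/(2g).
f * L/D = 0.0367 * 400/0.342 = 42.924.
V^2/(2g) = 4.64^2 / (2*9.81) = 21.5296 / 19.62 = 1.0973 m.
h_f = 42.924 * 1.0973 = 47.102 m.

47.102


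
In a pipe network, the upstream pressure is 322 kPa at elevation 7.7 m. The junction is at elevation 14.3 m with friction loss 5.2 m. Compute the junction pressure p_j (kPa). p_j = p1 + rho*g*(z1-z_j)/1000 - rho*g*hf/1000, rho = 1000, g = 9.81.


Junction pressure: p_j = p1 + rho*g*(z1 - z_j)/1000 - rho*g*hf/1000.
Elevation term = 1000*9.81*(7.7 - 14.3)/1000 = -64.746 kPa.
Friction term = 1000*9.81*5.2/1000 = 51.012 kPa.
p_j = 322 + -64.746 - 51.012 = 206.24 kPa.

206.24


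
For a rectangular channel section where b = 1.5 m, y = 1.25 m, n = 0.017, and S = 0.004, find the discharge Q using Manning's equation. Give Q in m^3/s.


For a rectangular channel, the cross-sectional area A = b * y = 1.5 * 1.25 = 1.88 m^2.
The wetted perimeter P = b + 2y = 1.5 + 2*1.25 = 4.0 m.
Hydraulic radius R = A/P = 1.88/4.0 = 0.4688 m.
Velocity V = (1/n)*R^(2/3)*S^(1/2) = (1/0.017)*0.4688^(2/3)*0.004^(1/2) = 2.245 m/s.
Discharge Q = A * V = 1.88 * 2.245 = 4.209 m^3/s.

4.209


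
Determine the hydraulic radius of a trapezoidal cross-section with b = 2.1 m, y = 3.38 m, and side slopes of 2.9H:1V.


For a trapezoidal section with side slope z:
A = (b + z*y)*y = (2.1 + 2.9*3.38)*3.38 = 40.229 m^2.
P = b + 2*y*sqrt(1 + z^2) = 2.1 + 2*3.38*sqrt(1 + 2.9^2) = 22.837 m.
R = A/P = 40.229 / 22.837 = 1.7616 m.

1.7616


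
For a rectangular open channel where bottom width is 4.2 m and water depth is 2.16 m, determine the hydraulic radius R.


For a rectangular section:
Flow area A = b * y = 4.2 * 2.16 = 9.07 m^2.
Wetted perimeter P = b + 2y = 4.2 + 2*2.16 = 8.52 m.
Hydraulic radius R = A/P = 9.07 / 8.52 = 1.0648 m.

1.0648


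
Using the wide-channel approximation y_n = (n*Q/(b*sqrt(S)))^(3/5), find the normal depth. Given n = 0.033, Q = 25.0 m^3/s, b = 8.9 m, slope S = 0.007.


We use the wide-channel approximation y_n = (n*Q/(b*sqrt(S)))^(3/5).
sqrt(S) = sqrt(0.007) = 0.083666.
Numerator: n*Q = 0.033 * 25.0 = 0.825.
Denominator: b*sqrt(S) = 8.9 * 0.083666 = 0.744627.
arg = 1.1079.
y_n = 1.1079^(3/5) = 1.0634 m.

1.0634


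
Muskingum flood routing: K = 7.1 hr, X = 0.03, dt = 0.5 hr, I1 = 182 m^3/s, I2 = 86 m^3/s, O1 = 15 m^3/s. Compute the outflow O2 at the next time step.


Muskingum coefficients:
denom = 2*K*(1-X) + dt = 2*7.1*(1-0.03) + 0.5 = 14.274.
C0 = (dt - 2*K*X)/denom = (0.5 - 2*7.1*0.03)/14.274 = 0.0052.
C1 = (dt + 2*K*X)/denom = (0.5 + 2*7.1*0.03)/14.274 = 0.0649.
C2 = (2*K*(1-X) - dt)/denom = 0.9299.
O2 = C0*I2 + C1*I1 + C2*O1
   = 0.0052*86 + 0.0649*182 + 0.9299*15
   = 26.2 m^3/s.

26.2


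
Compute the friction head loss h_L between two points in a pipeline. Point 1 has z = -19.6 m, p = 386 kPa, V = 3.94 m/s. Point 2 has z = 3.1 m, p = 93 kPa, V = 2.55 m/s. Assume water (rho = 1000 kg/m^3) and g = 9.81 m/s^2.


Total head at each section: H = z + p/(rho*g) + V^2/(2g).
H1 = -19.6 + 386*1000/(1000*9.81) + 3.94^2/(2*9.81)
   = -19.6 + 39.348 + 0.7912
   = 20.539 m.
H2 = 3.1 + 93*1000/(1000*9.81) + 2.55^2/(2*9.81)
   = 3.1 + 9.48 + 0.3314
   = 12.912 m.
h_L = H1 - H2 = 20.539 - 12.912 = 7.627 m.

7.627


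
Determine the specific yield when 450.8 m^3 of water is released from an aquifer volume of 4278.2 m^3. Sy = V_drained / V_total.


Specific yield Sy = Volume drained / Total volume.
Sy = 450.8 / 4278.2
   = 0.1054.

0.1054


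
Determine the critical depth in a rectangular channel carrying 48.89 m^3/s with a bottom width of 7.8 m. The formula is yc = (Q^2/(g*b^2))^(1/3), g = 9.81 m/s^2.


Using yc = (Q^2 / (g * b^2))^(1/3):
Q^2 = 48.89^2 = 2390.23.
g * b^2 = 9.81 * 7.8^2 = 9.81 * 60.84 = 596.84.
Q^2 / (g*b^2) = 2390.23 / 596.84 = 4.0048.
yc = 4.0048^(1/3) = 1.588 m.

1.588


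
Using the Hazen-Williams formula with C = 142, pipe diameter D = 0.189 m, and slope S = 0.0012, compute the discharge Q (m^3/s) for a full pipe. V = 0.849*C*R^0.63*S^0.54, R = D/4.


For a full circular pipe, R = D/4 = 0.189/4 = 0.0473 m.
V = 0.849 * 142 * 0.0473^0.63 * 0.0012^0.54
  = 0.849 * 142 * 0.146175 * 0.02647
  = 0.4665 m/s.
Pipe area A = pi*D^2/4 = pi*0.189^2/4 = 0.0281 m^2.
Q = A * V = 0.0281 * 0.4665 = 0.0131 m^3/s.

0.0131


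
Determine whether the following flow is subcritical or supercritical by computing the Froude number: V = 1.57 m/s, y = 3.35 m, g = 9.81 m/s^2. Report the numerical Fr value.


The Froude number is defined as Fr = V / sqrt(g*y).
g*y = 9.81 * 3.35 = 32.8635.
sqrt(g*y) = sqrt(32.8635) = 5.7327.
Fr = 1.57 / 5.7327 = 0.2739.
Since Fr < 1, the flow is subcritical.

0.2739


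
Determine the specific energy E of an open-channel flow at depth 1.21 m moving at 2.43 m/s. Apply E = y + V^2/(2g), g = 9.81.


Specific energy E = y + V^2/(2g).
Velocity head = V^2/(2g) = 2.43^2 / (2*9.81) = 5.9049 / 19.62 = 0.301 m.
E = 1.21 + 0.301 = 1.511 m.

1.511


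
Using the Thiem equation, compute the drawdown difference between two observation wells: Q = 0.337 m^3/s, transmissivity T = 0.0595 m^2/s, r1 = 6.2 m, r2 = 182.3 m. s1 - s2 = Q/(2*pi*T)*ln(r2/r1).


Thiem equation: s1 - s2 = Q/(2*pi*T) * ln(r2/r1).
ln(r2/r1) = ln(182.3/6.2) = 3.3811.
Q/(2*pi*T) = 0.337 / (2*pi*0.0595) = 0.337 / 0.3738 = 0.9014.
s1 - s2 = 0.9014 * 3.3811 = 3.0478 m.

3.0478


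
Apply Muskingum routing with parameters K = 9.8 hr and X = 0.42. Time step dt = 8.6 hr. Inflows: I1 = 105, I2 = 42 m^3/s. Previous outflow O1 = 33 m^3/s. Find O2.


Muskingum coefficients:
denom = 2*K*(1-X) + dt = 2*9.8*(1-0.42) + 8.6 = 19.968.
C0 = (dt - 2*K*X)/denom = (8.6 - 2*9.8*0.42)/19.968 = 0.0184.
C1 = (dt + 2*K*X)/denom = (8.6 + 2*9.8*0.42)/19.968 = 0.8429.
C2 = (2*K*(1-X) - dt)/denom = 0.1386.
O2 = C0*I2 + C1*I1 + C2*O1
   = 0.0184*42 + 0.8429*105 + 0.1386*33
   = 93.86 m^3/s.

93.86


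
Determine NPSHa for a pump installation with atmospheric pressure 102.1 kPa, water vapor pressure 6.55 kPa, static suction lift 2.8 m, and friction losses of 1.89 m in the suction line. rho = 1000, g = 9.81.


NPSHa = p_atm/(rho*g) - z_s - hf_s - p_vap/(rho*g).
p_atm/(rho*g) = 102.1*1000 / (1000*9.81) = 10.408 m.
p_vap/(rho*g) = 6.55*1000 / (1000*9.81) = 0.668 m.
NPSHa = 10.408 - 2.8 - 1.89 - 0.668
      = 5.05 m.

5.05


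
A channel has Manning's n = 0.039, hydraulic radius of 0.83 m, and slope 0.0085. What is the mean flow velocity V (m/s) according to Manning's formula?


Manning's equation gives V = (1/n) * R^(2/3) * S^(1/2).
First, compute R^(2/3) = 0.83^(2/3) = 0.8832.
Next, S^(1/2) = 0.0085^(1/2) = 0.092195.
Then 1/n = 1/0.039 = 25.64.
V = 25.64 * 0.8832 * 0.092195 = 2.0878 m/s.

2.0878


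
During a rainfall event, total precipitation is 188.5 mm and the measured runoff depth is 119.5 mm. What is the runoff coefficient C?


The runoff coefficient C = runoff depth / rainfall depth.
C = 119.5 / 188.5
  = 0.634.

0.634


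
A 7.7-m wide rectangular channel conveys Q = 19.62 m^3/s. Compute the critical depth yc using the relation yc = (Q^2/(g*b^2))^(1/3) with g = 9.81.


Using yc = (Q^2 / (g * b^2))^(1/3):
Q^2 = 19.62^2 = 384.94.
g * b^2 = 9.81 * 7.7^2 = 9.81 * 59.29 = 581.63.
Q^2 / (g*b^2) = 384.94 / 581.63 = 0.6618.
yc = 0.6618^(1/3) = 0.8715 m.

0.8715


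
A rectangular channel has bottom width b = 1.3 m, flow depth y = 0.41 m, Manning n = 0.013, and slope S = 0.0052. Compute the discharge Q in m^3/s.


For a rectangular channel, the cross-sectional area A = b * y = 1.3 * 0.41 = 0.53 m^2.
The wetted perimeter P = b + 2y = 1.3 + 2*0.41 = 2.12 m.
Hydraulic radius R = A/P = 0.53/2.12 = 0.2514 m.
Velocity V = (1/n)*R^(2/3)*S^(1/2) = (1/0.013)*0.2514^(2/3)*0.0052^(1/2) = 2.2096 m/s.
Discharge Q = A * V = 0.53 * 2.2096 = 1.178 m^3/s.

1.178


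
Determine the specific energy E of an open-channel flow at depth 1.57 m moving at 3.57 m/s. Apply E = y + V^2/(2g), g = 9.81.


Specific energy E = y + V^2/(2g).
Velocity head = V^2/(2g) = 3.57^2 / (2*9.81) = 12.7449 / 19.62 = 0.6496 m.
E = 1.57 + 0.6496 = 2.2196 m.

2.2196


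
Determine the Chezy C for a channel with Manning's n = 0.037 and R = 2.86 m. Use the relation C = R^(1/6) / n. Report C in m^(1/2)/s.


The Chezy coefficient relates to Manning's n through C = R^(1/6) / n.
R^(1/6) = 2.86^(1/6) = 1.191409.
C = 1.191409 / 0.037 = 32.2 m^(1/2)/s.

32.2


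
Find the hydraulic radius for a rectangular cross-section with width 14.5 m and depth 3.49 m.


For a rectangular section:
Flow area A = b * y = 14.5 * 3.49 = 50.61 m^2.
Wetted perimeter P = b + 2y = 14.5 + 2*3.49 = 21.48 m.
Hydraulic radius R = A/P = 50.61 / 21.48 = 2.3559 m.

2.3559


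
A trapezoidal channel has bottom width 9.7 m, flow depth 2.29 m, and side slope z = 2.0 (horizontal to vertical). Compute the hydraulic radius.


For a trapezoidal section with side slope z:
A = (b + z*y)*y = (9.7 + 2.0*2.29)*2.29 = 32.701 m^2.
P = b + 2*y*sqrt(1 + z^2) = 9.7 + 2*2.29*sqrt(1 + 2.0^2) = 19.941 m.
R = A/P = 32.701 / 19.941 = 1.6399 m.

1.6399


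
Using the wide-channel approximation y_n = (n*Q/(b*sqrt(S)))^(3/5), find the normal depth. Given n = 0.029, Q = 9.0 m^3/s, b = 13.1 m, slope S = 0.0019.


We use the wide-channel approximation y_n = (n*Q/(b*sqrt(S)))^(3/5).
sqrt(S) = sqrt(0.0019) = 0.043589.
Numerator: n*Q = 0.029 * 9.0 = 0.261.
Denominator: b*sqrt(S) = 13.1 * 0.043589 = 0.571016.
arg = 0.4571.
y_n = 0.4571^(3/5) = 0.6252 m.

0.6252


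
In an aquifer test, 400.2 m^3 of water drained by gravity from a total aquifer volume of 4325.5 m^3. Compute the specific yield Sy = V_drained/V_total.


Specific yield Sy = Volume drained / Total volume.
Sy = 400.2 / 4325.5
   = 0.0925.

0.0925


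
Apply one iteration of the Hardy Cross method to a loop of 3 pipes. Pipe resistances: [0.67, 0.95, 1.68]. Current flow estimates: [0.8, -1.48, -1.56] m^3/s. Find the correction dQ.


Numerator terms (r*Q*|Q|): 0.67*0.8*|0.8| = 0.4288; 0.95*-1.48*|-1.48| = -2.0809; 1.68*-1.56*|-1.56| = -4.0884.
Sum of numerator = -5.7405.
Denominator terms (r*|Q|): 0.67*|0.8| = 0.536; 0.95*|-1.48| = 1.406; 1.68*|-1.56| = 2.6208.
2 * sum of denominator = 2 * 4.5628 = 9.1256.
dQ = --5.7405 / 9.1256 = 0.6291 m^3/s.

0.6291


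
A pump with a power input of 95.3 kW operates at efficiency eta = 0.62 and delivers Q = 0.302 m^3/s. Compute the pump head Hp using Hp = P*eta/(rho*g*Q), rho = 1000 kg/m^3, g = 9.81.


Pump head formula: Hp = P * eta / (rho * g * Q).
Numerator: P * eta = 95.3 * 1000 * 0.62 = 59086.0 W.
Denominator: rho * g * Q = 1000 * 9.81 * 0.302 = 2962.62.
Hp = 59086.0 / 2962.62 = 19.94 m.

19.94


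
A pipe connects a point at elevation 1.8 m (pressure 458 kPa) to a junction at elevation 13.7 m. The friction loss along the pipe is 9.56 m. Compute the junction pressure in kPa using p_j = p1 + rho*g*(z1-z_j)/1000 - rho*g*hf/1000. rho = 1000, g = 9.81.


Junction pressure: p_j = p1 + rho*g*(z1 - z_j)/1000 - rho*g*hf/1000.
Elevation term = 1000*9.81*(1.8 - 13.7)/1000 = -116.739 kPa.
Friction term = 1000*9.81*9.56/1000 = 93.784 kPa.
p_j = 458 + -116.739 - 93.784 = 247.48 kPa.

247.48


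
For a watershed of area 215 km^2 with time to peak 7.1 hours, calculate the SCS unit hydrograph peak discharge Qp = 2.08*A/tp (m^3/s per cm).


SCS formula: Qp = 2.08 * A / tp.
Qp = 2.08 * 215 / 7.1
   = 447.2 / 7.1
   = 62.99 m^3/s per cm.

62.99


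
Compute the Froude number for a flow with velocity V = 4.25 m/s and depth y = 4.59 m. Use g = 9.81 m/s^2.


The Froude number is defined as Fr = V / sqrt(g*y).
g*y = 9.81 * 4.59 = 45.0279.
sqrt(g*y) = sqrt(45.0279) = 6.7103.
Fr = 4.25 / 6.7103 = 0.6334.

0.6334


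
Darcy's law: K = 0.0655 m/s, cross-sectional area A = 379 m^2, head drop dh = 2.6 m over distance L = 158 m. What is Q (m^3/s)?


Darcy's law: Q = K * A * i, where i = dh/L.
Hydraulic gradient i = 2.6 / 158 = 0.016456.
Q = 0.0655 * 379 * 0.016456
  = 0.4085 m^3/s.

0.4085


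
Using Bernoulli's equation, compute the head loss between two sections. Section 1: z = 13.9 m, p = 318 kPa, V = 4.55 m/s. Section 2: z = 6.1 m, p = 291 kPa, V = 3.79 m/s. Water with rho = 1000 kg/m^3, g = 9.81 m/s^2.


Total head at each section: H = z + p/(rho*g) + V^2/(2g).
H1 = 13.9 + 318*1000/(1000*9.81) + 4.55^2/(2*9.81)
   = 13.9 + 32.416 + 1.0552
   = 47.371 m.
H2 = 6.1 + 291*1000/(1000*9.81) + 3.79^2/(2*9.81)
   = 6.1 + 29.664 + 0.7321
   = 36.496 m.
h_L = H1 - H2 = 47.371 - 36.496 = 10.875 m.

10.875


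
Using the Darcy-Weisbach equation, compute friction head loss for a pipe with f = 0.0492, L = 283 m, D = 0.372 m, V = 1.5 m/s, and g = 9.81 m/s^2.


Darcy-Weisbach equation: h_f = f * (L/D) * V^2/(2g).
f * L/D = 0.0492 * 283/0.372 = 37.429.
V^2/(2g) = 1.5^2 / (2*9.81) = 2.25 / 19.62 = 0.1147 m.
h_f = 37.429 * 0.1147 = 4.292 m.

4.292


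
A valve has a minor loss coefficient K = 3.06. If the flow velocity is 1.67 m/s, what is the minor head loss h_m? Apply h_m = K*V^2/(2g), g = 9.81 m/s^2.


Minor loss formula: h_m = K * V^2/(2g).
V^2 = 1.67^2 = 2.7889.
V^2/(2g) = 2.7889 / 19.62 = 0.1421 m.
h_m = 3.06 * 0.1421 = 0.435 m.

0.435


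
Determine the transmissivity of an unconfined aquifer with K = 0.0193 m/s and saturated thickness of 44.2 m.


Transmissivity is defined as T = K * h.
T = 0.0193 * 44.2
  = 0.8531 m^2/s.

0.8531


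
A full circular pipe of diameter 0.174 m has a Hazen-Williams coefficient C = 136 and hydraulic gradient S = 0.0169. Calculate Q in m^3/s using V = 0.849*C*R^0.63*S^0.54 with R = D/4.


For a full circular pipe, R = D/4 = 0.174/4 = 0.0435 m.
V = 0.849 * 136 * 0.0435^0.63 * 0.0169^0.54
  = 0.849 * 136 * 0.138755 * 0.110423
  = 1.7691 m/s.
Pipe area A = pi*D^2/4 = pi*0.174^2/4 = 0.0238 m^2.
Q = A * V = 0.0238 * 1.7691 = 0.0421 m^3/s.

0.0421


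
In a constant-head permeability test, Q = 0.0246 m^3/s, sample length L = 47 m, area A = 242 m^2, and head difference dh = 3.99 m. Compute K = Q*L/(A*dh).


From K = Q*L / (A*dh):
Numerator: Q*L = 0.0246 * 47 = 1.1562.
Denominator: A*dh = 242 * 3.99 = 965.58.
K = 1.1562 / 965.58 = 0.001197 m/s.

0.001197


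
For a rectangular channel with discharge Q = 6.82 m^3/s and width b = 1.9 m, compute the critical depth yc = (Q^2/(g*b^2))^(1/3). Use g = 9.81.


Using yc = (Q^2 / (g * b^2))^(1/3):
Q^2 = 6.82^2 = 46.51.
g * b^2 = 9.81 * 1.9^2 = 9.81 * 3.61 = 35.41.
Q^2 / (g*b^2) = 46.51 / 35.41 = 1.3135.
yc = 1.3135^(1/3) = 1.0951 m.

1.0951


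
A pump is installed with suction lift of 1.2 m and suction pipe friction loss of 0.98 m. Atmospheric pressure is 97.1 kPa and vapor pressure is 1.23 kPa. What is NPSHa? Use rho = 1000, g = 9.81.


NPSHa = p_atm/(rho*g) - z_s - hf_s - p_vap/(rho*g).
p_atm/(rho*g) = 97.1*1000 / (1000*9.81) = 9.898 m.
p_vap/(rho*g) = 1.23*1000 / (1000*9.81) = 0.125 m.
NPSHa = 9.898 - 1.2 - 0.98 - 0.125
      = 7.59 m.

7.59


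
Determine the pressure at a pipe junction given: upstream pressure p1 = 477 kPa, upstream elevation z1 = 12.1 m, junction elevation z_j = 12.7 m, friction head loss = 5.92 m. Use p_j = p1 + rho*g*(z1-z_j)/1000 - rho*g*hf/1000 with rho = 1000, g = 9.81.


Junction pressure: p_j = p1 + rho*g*(z1 - z_j)/1000 - rho*g*hf/1000.
Elevation term = 1000*9.81*(12.1 - 12.7)/1000 = -5.886 kPa.
Friction term = 1000*9.81*5.92/1000 = 58.075 kPa.
p_j = 477 + -5.886 - 58.075 = 413.04 kPa.

413.04


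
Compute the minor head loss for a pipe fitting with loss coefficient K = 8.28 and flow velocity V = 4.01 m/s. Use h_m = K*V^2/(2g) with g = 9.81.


Minor loss formula: h_m = K * V^2/(2g).
V^2 = 4.01^2 = 16.0801.
V^2/(2g) = 16.0801 / 19.62 = 0.8196 m.
h_m = 8.28 * 0.8196 = 6.7861 m.

6.7861


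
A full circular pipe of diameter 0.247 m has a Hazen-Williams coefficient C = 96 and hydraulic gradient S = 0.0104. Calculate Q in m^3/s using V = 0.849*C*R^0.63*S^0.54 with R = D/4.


For a full circular pipe, R = D/4 = 0.247/4 = 0.0617 m.
V = 0.849 * 96 * 0.0617^0.63 * 0.0104^0.54
  = 0.849 * 96 * 0.173022 * 0.084957
  = 1.1981 m/s.
Pipe area A = pi*D^2/4 = pi*0.247^2/4 = 0.0479 m^2.
Q = A * V = 0.0479 * 1.1981 = 0.0574 m^3/s.

0.0574


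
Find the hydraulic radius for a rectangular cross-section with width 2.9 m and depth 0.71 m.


For a rectangular section:
Flow area A = b * y = 2.9 * 0.71 = 2.06 m^2.
Wetted perimeter P = b + 2y = 2.9 + 2*0.71 = 4.32 m.
Hydraulic radius R = A/P = 2.06 / 4.32 = 0.4766 m.

0.4766


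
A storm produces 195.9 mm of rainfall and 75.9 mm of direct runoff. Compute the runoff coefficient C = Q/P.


The runoff coefficient C = runoff depth / rainfall depth.
C = 75.9 / 195.9
  = 0.3874.

0.3874


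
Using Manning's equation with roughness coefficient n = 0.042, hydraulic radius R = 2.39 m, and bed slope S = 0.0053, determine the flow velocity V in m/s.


Manning's equation gives V = (1/n) * R^(2/3) * S^(1/2).
First, compute R^(2/3) = 2.39^(2/3) = 1.7876.
Next, S^(1/2) = 0.0053^(1/2) = 0.072801.
Then 1/n = 1/0.042 = 23.81.
V = 23.81 * 1.7876 * 0.072801 = 3.0985 m/s.

3.0985


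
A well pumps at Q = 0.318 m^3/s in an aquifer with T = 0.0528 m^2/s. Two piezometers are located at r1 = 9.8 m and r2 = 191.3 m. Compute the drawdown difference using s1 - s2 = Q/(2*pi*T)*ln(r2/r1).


Thiem equation: s1 - s2 = Q/(2*pi*T) * ln(r2/r1).
ln(r2/r1) = ln(191.3/9.8) = 2.9715.
Q/(2*pi*T) = 0.318 / (2*pi*0.0528) = 0.318 / 0.3318 = 0.9585.
s1 - s2 = 0.9585 * 2.9715 = 2.8483 m.

2.8483


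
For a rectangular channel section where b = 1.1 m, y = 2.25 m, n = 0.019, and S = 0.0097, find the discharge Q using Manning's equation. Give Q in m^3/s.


For a rectangular channel, the cross-sectional area A = b * y = 1.1 * 2.25 = 2.48 m^2.
The wetted perimeter P = b + 2y = 1.1 + 2*2.25 = 5.6 m.
Hydraulic radius R = A/P = 2.48/5.6 = 0.442 m.
Velocity V = (1/n)*R^(2/3)*S^(1/2) = (1/0.019)*0.442^(2/3)*0.0097^(1/2) = 3.0076 m/s.
Discharge Q = A * V = 2.48 * 3.0076 = 7.444 m^3/s.

7.444


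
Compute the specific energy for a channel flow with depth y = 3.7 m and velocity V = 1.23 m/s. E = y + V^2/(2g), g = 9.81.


Specific energy E = y + V^2/(2g).
Velocity head = V^2/(2g) = 1.23^2 / (2*9.81) = 1.5129 / 19.62 = 0.0771 m.
E = 3.7 + 0.0771 = 3.7771 m.

3.7771


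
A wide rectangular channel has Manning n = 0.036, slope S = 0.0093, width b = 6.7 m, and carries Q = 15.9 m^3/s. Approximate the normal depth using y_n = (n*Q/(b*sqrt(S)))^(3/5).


We use the wide-channel approximation y_n = (n*Q/(b*sqrt(S)))^(3/5).
sqrt(S) = sqrt(0.0093) = 0.096437.
Numerator: n*Q = 0.036 * 15.9 = 0.5724.
Denominator: b*sqrt(S) = 6.7 * 0.096437 = 0.646128.
arg = 0.8859.
y_n = 0.8859^(3/5) = 0.9299 m.

0.9299


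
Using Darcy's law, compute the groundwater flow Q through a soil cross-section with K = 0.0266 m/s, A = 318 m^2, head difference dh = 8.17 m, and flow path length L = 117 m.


Darcy's law: Q = K * A * i, where i = dh/L.
Hydraulic gradient i = 8.17 / 117 = 0.069829.
Q = 0.0266 * 318 * 0.069829
  = 0.5907 m^3/s.

0.5907


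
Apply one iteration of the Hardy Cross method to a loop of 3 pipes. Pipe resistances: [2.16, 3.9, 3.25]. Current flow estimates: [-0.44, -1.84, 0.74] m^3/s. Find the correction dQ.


Numerator terms (r*Q*|Q|): 2.16*-0.44*|-0.44| = -0.4182; 3.9*-1.84*|-1.84| = -13.2038; 3.25*0.74*|0.74| = 1.7797.
Sum of numerator = -11.8423.
Denominator terms (r*|Q|): 2.16*|-0.44| = 0.9504; 3.9*|-1.84| = 7.176; 3.25*|0.74| = 2.405.
2 * sum of denominator = 2 * 10.5314 = 21.0628.
dQ = --11.8423 / 21.0628 = 0.5622 m^3/s.

0.5622


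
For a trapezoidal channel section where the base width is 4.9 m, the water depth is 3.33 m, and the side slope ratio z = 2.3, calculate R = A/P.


For a trapezoidal section with side slope z:
A = (b + z*y)*y = (4.9 + 2.3*3.33)*3.33 = 41.821 m^2.
P = b + 2*y*sqrt(1 + z^2) = 4.9 + 2*3.33*sqrt(1 + 2.3^2) = 21.603 m.
R = A/P = 41.821 / 21.603 = 1.9359 m.

1.9359


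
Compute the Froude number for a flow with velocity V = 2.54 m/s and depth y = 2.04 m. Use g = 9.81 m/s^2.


The Froude number is defined as Fr = V / sqrt(g*y).
g*y = 9.81 * 2.04 = 20.0124.
sqrt(g*y) = sqrt(20.0124) = 4.4735.
Fr = 2.54 / 4.4735 = 0.5678.

0.5678


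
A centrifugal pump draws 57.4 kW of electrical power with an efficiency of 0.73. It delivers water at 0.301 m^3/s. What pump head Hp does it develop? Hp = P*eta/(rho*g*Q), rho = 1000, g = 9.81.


Pump head formula: Hp = P * eta / (rho * g * Q).
Numerator: P * eta = 57.4 * 1000 * 0.73 = 41902.0 W.
Denominator: rho * g * Q = 1000 * 9.81 * 0.301 = 2952.81.
Hp = 41902.0 / 2952.81 = 14.19 m.

14.19


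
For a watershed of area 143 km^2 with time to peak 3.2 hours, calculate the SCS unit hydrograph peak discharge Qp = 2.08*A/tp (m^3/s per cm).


SCS formula: Qp = 2.08 * A / tp.
Qp = 2.08 * 143 / 3.2
   = 297.44 / 3.2
   = 92.95 m^3/s per cm.

92.95


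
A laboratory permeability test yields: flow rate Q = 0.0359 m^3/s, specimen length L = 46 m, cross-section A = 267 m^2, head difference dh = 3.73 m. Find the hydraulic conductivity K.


From K = Q*L / (A*dh):
Numerator: Q*L = 0.0359 * 46 = 1.6514.
Denominator: A*dh = 267 * 3.73 = 995.91.
K = 1.6514 / 995.91 = 0.001658 m/s.

0.001658


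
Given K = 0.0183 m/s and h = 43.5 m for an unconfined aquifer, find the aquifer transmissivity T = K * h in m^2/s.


Transmissivity is defined as T = K * h.
T = 0.0183 * 43.5
  = 0.7961 m^2/s.

0.7961


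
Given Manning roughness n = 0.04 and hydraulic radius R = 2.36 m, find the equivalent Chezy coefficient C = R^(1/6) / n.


The Chezy coefficient relates to Manning's n through C = R^(1/6) / n.
R^(1/6) = 2.36^(1/6) = 1.153857.
C = 1.153857 / 0.04 = 28.85 m^(1/2)/s.

28.85


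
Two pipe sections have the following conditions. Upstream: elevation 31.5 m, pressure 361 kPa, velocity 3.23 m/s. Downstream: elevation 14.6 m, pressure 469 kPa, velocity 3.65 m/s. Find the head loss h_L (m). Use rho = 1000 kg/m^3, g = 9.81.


Total head at each section: H = z + p/(rho*g) + V^2/(2g).
H1 = 31.5 + 361*1000/(1000*9.81) + 3.23^2/(2*9.81)
   = 31.5 + 36.799 + 0.5317
   = 68.831 m.
H2 = 14.6 + 469*1000/(1000*9.81) + 3.65^2/(2*9.81)
   = 14.6 + 47.808 + 0.679
   = 63.087 m.
h_L = H1 - H2 = 68.831 - 63.087 = 5.744 m.

5.744


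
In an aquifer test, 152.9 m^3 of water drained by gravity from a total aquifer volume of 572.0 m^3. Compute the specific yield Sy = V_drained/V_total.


Specific yield Sy = Volume drained / Total volume.
Sy = 152.9 / 572.0
   = 0.2673.

0.2673


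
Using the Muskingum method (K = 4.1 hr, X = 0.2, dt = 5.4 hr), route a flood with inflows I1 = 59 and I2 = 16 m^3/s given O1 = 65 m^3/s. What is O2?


Muskingum coefficients:
denom = 2*K*(1-X) + dt = 2*4.1*(1-0.2) + 5.4 = 11.96.
C0 = (dt - 2*K*X)/denom = (5.4 - 2*4.1*0.2)/11.96 = 0.3144.
C1 = (dt + 2*K*X)/denom = (5.4 + 2*4.1*0.2)/11.96 = 0.5886.
C2 = (2*K*(1-X) - dt)/denom = 0.097.
O2 = C0*I2 + C1*I1 + C2*O1
   = 0.3144*16 + 0.5886*59 + 0.097*65
   = 46.06 m^3/s.

46.06


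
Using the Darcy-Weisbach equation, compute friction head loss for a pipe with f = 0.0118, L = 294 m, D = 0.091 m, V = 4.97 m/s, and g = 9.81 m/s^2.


Darcy-Weisbach equation: h_f = f * (L/D) * V^2/(2g).
f * L/D = 0.0118 * 294/0.091 = 38.1231.
V^2/(2g) = 4.97^2 / (2*9.81) = 24.7009 / 19.62 = 1.259 m.
h_f = 38.1231 * 1.259 = 47.996 m.

47.996


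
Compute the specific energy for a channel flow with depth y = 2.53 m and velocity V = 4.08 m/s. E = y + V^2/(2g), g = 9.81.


Specific energy E = y + V^2/(2g).
Velocity head = V^2/(2g) = 4.08^2 / (2*9.81) = 16.6464 / 19.62 = 0.8484 m.
E = 2.53 + 0.8484 = 3.3784 m.

3.3784


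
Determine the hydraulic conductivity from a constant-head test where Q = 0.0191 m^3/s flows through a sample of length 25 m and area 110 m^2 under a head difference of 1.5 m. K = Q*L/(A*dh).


From K = Q*L / (A*dh):
Numerator: Q*L = 0.0191 * 25 = 0.4775.
Denominator: A*dh = 110 * 1.5 = 165.0.
K = 0.4775 / 165.0 = 0.002894 m/s.

0.002894


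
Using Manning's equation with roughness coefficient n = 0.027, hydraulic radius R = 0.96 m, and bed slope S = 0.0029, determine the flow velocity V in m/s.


Manning's equation gives V = (1/n) * R^(2/3) * S^(1/2).
First, compute R^(2/3) = 0.96^(2/3) = 0.9732.
Next, S^(1/2) = 0.0029^(1/2) = 0.053852.
Then 1/n = 1/0.027 = 37.04.
V = 37.04 * 0.9732 * 0.053852 = 1.941 m/s.

1.941


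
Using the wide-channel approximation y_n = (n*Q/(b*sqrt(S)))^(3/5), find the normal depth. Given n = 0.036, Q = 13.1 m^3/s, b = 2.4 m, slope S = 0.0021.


We use the wide-channel approximation y_n = (n*Q/(b*sqrt(S)))^(3/5).
sqrt(S) = sqrt(0.0021) = 0.045826.
Numerator: n*Q = 0.036 * 13.1 = 0.4716.
Denominator: b*sqrt(S) = 2.4 * 0.045826 = 0.109982.
arg = 4.288.
y_n = 4.288^(3/5) = 2.3953 m.

2.3953


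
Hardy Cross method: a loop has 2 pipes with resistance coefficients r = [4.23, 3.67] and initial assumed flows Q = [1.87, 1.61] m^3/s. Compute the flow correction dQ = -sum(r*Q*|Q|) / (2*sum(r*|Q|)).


Numerator terms (r*Q*|Q|): 4.23*1.87*|1.87| = 14.7919; 3.67*1.61*|1.61| = 9.513.
Sum of numerator = 24.3049.
Denominator terms (r*|Q|): 4.23*|1.87| = 7.9101; 3.67*|1.61| = 5.9087.
2 * sum of denominator = 2 * 13.8188 = 27.6376.
dQ = -24.3049 / 27.6376 = -0.8794 m^3/s.

-0.8794


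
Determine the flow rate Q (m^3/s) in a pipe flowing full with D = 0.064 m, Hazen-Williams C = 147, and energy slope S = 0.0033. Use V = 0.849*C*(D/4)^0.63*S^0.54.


For a full circular pipe, R = D/4 = 0.064/4 = 0.016 m.
V = 0.849 * 147 * 0.016^0.63 * 0.0033^0.54
  = 0.849 * 147 * 0.073892 * 0.045709
  = 0.4215 m/s.
Pipe area A = pi*D^2/4 = pi*0.064^2/4 = 0.0032 m^2.
Q = A * V = 0.0032 * 0.4215 = 0.0014 m^3/s.

0.0014


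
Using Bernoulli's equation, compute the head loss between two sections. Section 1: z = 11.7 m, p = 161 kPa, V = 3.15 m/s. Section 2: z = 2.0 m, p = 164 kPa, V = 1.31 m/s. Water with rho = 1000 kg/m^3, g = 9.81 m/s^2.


Total head at each section: H = z + p/(rho*g) + V^2/(2g).
H1 = 11.7 + 161*1000/(1000*9.81) + 3.15^2/(2*9.81)
   = 11.7 + 16.412 + 0.5057
   = 28.618 m.
H2 = 2.0 + 164*1000/(1000*9.81) + 1.31^2/(2*9.81)
   = 2.0 + 16.718 + 0.0875
   = 18.805 m.
h_L = H1 - H2 = 28.618 - 18.805 = 9.812 m.

9.812


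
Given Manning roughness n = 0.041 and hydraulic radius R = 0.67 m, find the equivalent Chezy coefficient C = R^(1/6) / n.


The Chezy coefficient relates to Manning's n through C = R^(1/6) / n.
R^(1/6) = 0.67^(1/6) = 0.935433.
C = 0.935433 / 0.041 = 22.82 m^(1/2)/s.

22.82


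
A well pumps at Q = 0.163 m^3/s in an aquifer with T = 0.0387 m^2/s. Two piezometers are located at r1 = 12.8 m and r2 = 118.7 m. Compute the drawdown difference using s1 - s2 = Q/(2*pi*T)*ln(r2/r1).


Thiem equation: s1 - s2 = Q/(2*pi*T) * ln(r2/r1).
ln(r2/r1) = ln(118.7/12.8) = 2.2272.
Q/(2*pi*T) = 0.163 / (2*pi*0.0387) = 0.163 / 0.2432 = 0.6703.
s1 - s2 = 0.6703 * 2.2272 = 1.493 m.

1.493


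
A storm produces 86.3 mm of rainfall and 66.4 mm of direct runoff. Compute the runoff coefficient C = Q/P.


The runoff coefficient C = runoff depth / rainfall depth.
C = 66.4 / 86.3
  = 0.7694.

0.7694


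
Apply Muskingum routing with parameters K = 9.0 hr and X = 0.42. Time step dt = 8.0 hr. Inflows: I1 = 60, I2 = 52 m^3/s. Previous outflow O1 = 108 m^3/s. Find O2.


Muskingum coefficients:
denom = 2*K*(1-X) + dt = 2*9.0*(1-0.42) + 8.0 = 18.44.
C0 = (dt - 2*K*X)/denom = (8.0 - 2*9.0*0.42)/18.44 = 0.0239.
C1 = (dt + 2*K*X)/denom = (8.0 + 2*9.0*0.42)/18.44 = 0.8438.
C2 = (2*K*(1-X) - dt)/denom = 0.1323.
O2 = C0*I2 + C1*I1 + C2*O1
   = 0.0239*52 + 0.8438*60 + 0.1323*108
   = 66.16 m^3/s.

66.16


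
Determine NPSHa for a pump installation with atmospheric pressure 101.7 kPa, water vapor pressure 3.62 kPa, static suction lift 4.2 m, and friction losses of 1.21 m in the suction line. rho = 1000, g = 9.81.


NPSHa = p_atm/(rho*g) - z_s - hf_s - p_vap/(rho*g).
p_atm/(rho*g) = 101.7*1000 / (1000*9.81) = 10.367 m.
p_vap/(rho*g) = 3.62*1000 / (1000*9.81) = 0.369 m.
NPSHa = 10.367 - 4.2 - 1.21 - 0.369
      = 4.59 m.

4.59


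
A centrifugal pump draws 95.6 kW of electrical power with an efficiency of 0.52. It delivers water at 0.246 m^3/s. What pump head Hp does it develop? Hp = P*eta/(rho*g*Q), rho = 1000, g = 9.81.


Pump head formula: Hp = P * eta / (rho * g * Q).
Numerator: P * eta = 95.6 * 1000 * 0.52 = 49712.0 W.
Denominator: rho * g * Q = 1000 * 9.81 * 0.246 = 2413.26.
Hp = 49712.0 / 2413.26 = 20.6 m.

20.6


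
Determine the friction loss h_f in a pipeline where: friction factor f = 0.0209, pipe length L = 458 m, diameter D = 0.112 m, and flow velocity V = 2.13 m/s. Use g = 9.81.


Darcy-Weisbach equation: h_f = f * (L/D) * V^2/(2g).
f * L/D = 0.0209 * 458/0.112 = 85.4661.
V^2/(2g) = 2.13^2 / (2*9.81) = 4.5369 / 19.62 = 0.2312 m.
h_f = 85.4661 * 0.2312 = 19.763 m.

19.763


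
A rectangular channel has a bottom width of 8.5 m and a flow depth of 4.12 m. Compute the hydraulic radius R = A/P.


For a rectangular section:
Flow area A = b * y = 8.5 * 4.12 = 35.02 m^2.
Wetted perimeter P = b + 2y = 8.5 + 2*4.12 = 16.74 m.
Hydraulic radius R = A/P = 35.02 / 16.74 = 2.092 m.

2.092


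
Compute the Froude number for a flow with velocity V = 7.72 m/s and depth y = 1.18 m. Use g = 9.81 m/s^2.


The Froude number is defined as Fr = V / sqrt(g*y).
g*y = 9.81 * 1.18 = 11.5758.
sqrt(g*y) = sqrt(11.5758) = 3.4023.
Fr = 7.72 / 3.4023 = 2.269.

2.269


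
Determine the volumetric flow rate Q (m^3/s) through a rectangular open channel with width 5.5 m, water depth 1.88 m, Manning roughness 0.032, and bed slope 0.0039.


For a rectangular channel, the cross-sectional area A = b * y = 5.5 * 1.88 = 10.34 m^2.
The wetted perimeter P = b + 2y = 5.5 + 2*1.88 = 9.26 m.
Hydraulic radius R = A/P = 10.34/9.26 = 1.1166 m.
Velocity V = (1/n)*R^(2/3)*S^(1/2) = (1/0.032)*1.1166^(2/3)*0.0039^(1/2) = 2.1005 m/s.
Discharge Q = A * V = 10.34 * 2.1005 = 21.719 m^3/s.

21.719


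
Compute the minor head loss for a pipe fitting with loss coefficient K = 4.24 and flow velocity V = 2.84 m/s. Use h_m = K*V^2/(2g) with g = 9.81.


Minor loss formula: h_m = K * V^2/(2g).
V^2 = 2.84^2 = 8.0656.
V^2/(2g) = 8.0656 / 19.62 = 0.4111 m.
h_m = 4.24 * 0.4111 = 1.743 m.

1.743


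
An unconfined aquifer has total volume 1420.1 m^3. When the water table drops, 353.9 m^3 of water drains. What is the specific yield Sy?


Specific yield Sy = Volume drained / Total volume.
Sy = 353.9 / 1420.1
   = 0.2492.

0.2492


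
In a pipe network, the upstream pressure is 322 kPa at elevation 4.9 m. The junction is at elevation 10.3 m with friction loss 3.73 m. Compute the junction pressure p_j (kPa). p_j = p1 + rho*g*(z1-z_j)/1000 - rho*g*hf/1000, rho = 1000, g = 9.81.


Junction pressure: p_j = p1 + rho*g*(z1 - z_j)/1000 - rho*g*hf/1000.
Elevation term = 1000*9.81*(4.9 - 10.3)/1000 = -52.974 kPa.
Friction term = 1000*9.81*3.73/1000 = 36.591 kPa.
p_j = 322 + -52.974 - 36.591 = 232.43 kPa.

232.43


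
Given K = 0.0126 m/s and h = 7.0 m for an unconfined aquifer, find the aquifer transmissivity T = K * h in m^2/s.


Transmissivity is defined as T = K * h.
T = 0.0126 * 7.0
  = 0.0882 m^2/s.

0.0882


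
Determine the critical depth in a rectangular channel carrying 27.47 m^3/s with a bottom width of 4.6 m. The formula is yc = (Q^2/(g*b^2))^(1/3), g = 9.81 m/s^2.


Using yc = (Q^2 / (g * b^2))^(1/3):
Q^2 = 27.47^2 = 754.6.
g * b^2 = 9.81 * 4.6^2 = 9.81 * 21.16 = 207.58.
Q^2 / (g*b^2) = 754.6 / 207.58 = 3.6352.
yc = 3.6352^(1/3) = 1.5376 m.

1.5376


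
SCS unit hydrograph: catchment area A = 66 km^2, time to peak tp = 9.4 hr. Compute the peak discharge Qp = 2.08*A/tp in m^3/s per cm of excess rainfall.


SCS formula: Qp = 2.08 * A / tp.
Qp = 2.08 * 66 / 9.4
   = 137.28 / 9.4
   = 14.6 m^3/s per cm.

14.6


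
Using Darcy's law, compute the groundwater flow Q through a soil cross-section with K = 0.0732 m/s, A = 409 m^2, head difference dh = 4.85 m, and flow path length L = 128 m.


Darcy's law: Q = K * A * i, where i = dh/L.
Hydraulic gradient i = 4.85 / 128 = 0.037891.
Q = 0.0732 * 409 * 0.037891
  = 1.1344 m^3/s.

1.1344


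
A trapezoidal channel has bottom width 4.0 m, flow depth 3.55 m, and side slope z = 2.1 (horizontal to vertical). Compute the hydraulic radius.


For a trapezoidal section with side slope z:
A = (b + z*y)*y = (4.0 + 2.1*3.55)*3.55 = 40.665 m^2.
P = b + 2*y*sqrt(1 + z^2) = 4.0 + 2*3.55*sqrt(1 + 2.1^2) = 20.514 m.
R = A/P = 40.665 / 20.514 = 1.9823 m.

1.9823


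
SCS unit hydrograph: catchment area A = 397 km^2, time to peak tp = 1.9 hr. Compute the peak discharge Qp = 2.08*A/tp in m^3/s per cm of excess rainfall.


SCS formula: Qp = 2.08 * A / tp.
Qp = 2.08 * 397 / 1.9
   = 825.76 / 1.9
   = 434.61 m^3/s per cm.

434.61


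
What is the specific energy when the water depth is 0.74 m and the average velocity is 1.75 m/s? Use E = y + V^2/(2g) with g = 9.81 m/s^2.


Specific energy E = y + V^2/(2g).
Velocity head = V^2/(2g) = 1.75^2 / (2*9.81) = 3.0625 / 19.62 = 0.1561 m.
E = 0.74 + 0.1561 = 0.8961 m.

0.8961


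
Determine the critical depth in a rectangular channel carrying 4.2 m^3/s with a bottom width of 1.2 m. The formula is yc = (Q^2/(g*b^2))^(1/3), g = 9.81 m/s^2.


Using yc = (Q^2 / (g * b^2))^(1/3):
Q^2 = 4.2^2 = 17.64.
g * b^2 = 9.81 * 1.2^2 = 9.81 * 1.44 = 14.13.
Q^2 / (g*b^2) = 17.64 / 14.13 = 1.2484.
yc = 1.2484^(1/3) = 1.0769 m.

1.0769


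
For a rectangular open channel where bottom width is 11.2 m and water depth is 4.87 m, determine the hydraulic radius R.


For a rectangular section:
Flow area A = b * y = 11.2 * 4.87 = 54.54 m^2.
Wetted perimeter P = b + 2y = 11.2 + 2*4.87 = 20.94 m.
Hydraulic radius R = A/P = 54.54 / 20.94 = 2.6048 m.

2.6048


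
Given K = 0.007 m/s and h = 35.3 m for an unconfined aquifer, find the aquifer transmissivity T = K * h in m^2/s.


Transmissivity is defined as T = K * h.
T = 0.007 * 35.3
  = 0.2471 m^2/s.

0.2471


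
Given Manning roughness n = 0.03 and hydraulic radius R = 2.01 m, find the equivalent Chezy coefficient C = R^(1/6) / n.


The Chezy coefficient relates to Manning's n through C = R^(1/6) / n.
R^(1/6) = 2.01^(1/6) = 1.123395.
C = 1.123395 / 0.03 = 37.45 m^(1/2)/s.

37.45


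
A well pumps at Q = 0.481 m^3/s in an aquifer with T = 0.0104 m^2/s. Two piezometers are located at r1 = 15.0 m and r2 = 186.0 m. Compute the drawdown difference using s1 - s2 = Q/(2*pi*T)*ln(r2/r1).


Thiem equation: s1 - s2 = Q/(2*pi*T) * ln(r2/r1).
ln(r2/r1) = ln(186.0/15.0) = 2.5177.
Q/(2*pi*T) = 0.481 / (2*pi*0.0104) = 0.481 / 0.0653 = 7.3609.
s1 - s2 = 7.3609 * 2.5177 = 18.5326 m.

18.5326


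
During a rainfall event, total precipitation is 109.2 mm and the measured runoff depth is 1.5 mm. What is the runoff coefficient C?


The runoff coefficient C = runoff depth / rainfall depth.
C = 1.5 / 109.2
  = 0.0137.

0.0137


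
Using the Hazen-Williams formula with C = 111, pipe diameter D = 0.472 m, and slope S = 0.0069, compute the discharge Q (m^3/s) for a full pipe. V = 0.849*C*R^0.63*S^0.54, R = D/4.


For a full circular pipe, R = D/4 = 0.472/4 = 0.118 m.
V = 0.849 * 111 * 0.118^0.63 * 0.0069^0.54
  = 0.849 * 111 * 0.260187 * 0.068074
  = 1.6691 m/s.
Pipe area A = pi*D^2/4 = pi*0.472^2/4 = 0.175 m^2.
Q = A * V = 0.175 * 1.6691 = 0.2921 m^3/s.

0.2921


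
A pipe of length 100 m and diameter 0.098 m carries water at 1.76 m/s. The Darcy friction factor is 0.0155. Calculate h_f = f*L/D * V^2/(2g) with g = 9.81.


Darcy-Weisbach equation: h_f = f * (L/D) * V^2/(2g).
f * L/D = 0.0155 * 100/0.098 = 15.8163.
V^2/(2g) = 1.76^2 / (2*9.81) = 3.0976 / 19.62 = 0.1579 m.
h_f = 15.8163 * 0.1579 = 2.497 m.

2.497


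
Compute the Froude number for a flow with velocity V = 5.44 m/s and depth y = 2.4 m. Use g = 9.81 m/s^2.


The Froude number is defined as Fr = V / sqrt(g*y).
g*y = 9.81 * 2.4 = 23.544.
sqrt(g*y) = sqrt(23.544) = 4.8522.
Fr = 5.44 / 4.8522 = 1.1211.

1.1211


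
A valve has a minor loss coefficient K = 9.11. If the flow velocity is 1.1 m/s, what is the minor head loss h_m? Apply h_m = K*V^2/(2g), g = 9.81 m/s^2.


Minor loss formula: h_m = K * V^2/(2g).
V^2 = 1.1^2 = 1.21.
V^2/(2g) = 1.21 / 19.62 = 0.0617 m.
h_m = 9.11 * 0.0617 = 0.5618 m.

0.5618


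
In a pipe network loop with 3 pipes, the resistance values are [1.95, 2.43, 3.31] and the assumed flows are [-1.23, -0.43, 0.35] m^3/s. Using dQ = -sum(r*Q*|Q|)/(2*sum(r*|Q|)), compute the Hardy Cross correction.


Numerator terms (r*Q*|Q|): 1.95*-1.23*|-1.23| = -2.9502; 2.43*-0.43*|-0.43| = -0.4493; 3.31*0.35*|0.35| = 0.4055.
Sum of numerator = -2.994.
Denominator terms (r*|Q|): 1.95*|-1.23| = 2.3985; 2.43*|-0.43| = 1.0449; 3.31*|0.35| = 1.1585.
2 * sum of denominator = 2 * 4.6019 = 9.2038.
dQ = --2.994 / 9.2038 = 0.3253 m^3/s.

0.3253


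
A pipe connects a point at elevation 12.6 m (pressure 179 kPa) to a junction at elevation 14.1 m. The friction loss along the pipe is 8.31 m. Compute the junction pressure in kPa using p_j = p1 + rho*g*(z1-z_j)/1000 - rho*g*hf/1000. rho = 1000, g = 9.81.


Junction pressure: p_j = p1 + rho*g*(z1 - z_j)/1000 - rho*g*hf/1000.
Elevation term = 1000*9.81*(12.6 - 14.1)/1000 = -14.715 kPa.
Friction term = 1000*9.81*8.31/1000 = 81.521 kPa.
p_j = 179 + -14.715 - 81.521 = 82.76 kPa.

82.76


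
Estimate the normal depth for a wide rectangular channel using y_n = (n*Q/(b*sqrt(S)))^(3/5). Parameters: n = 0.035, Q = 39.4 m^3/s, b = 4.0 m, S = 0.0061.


We use the wide-channel approximation y_n = (n*Q/(b*sqrt(S)))^(3/5).
sqrt(S) = sqrt(0.0061) = 0.078102.
Numerator: n*Q = 0.035 * 39.4 = 1.379.
Denominator: b*sqrt(S) = 4.0 * 0.078102 = 0.312408.
arg = 4.4141.
y_n = 4.4141^(3/5) = 2.4373 m.

2.4373
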